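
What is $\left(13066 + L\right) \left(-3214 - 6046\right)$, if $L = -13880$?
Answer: $7537640$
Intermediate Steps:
$\left(13066 + L\right) \left(-3214 - 6046\right) = \left(13066 - 13880\right) \left(-3214 - 6046\right) = \left(-814\right) \left(-9260\right) = 7537640$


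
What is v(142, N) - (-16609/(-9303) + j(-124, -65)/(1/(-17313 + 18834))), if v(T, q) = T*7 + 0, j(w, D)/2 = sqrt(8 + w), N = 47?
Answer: 9230573/9303 - 6084*I*sqrt(29) ≈ 992.21 - 32763.0*I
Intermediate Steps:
j(w, D) = 2*sqrt(8 + w)
v(T, q) = 7*T (v(T, q) = 7*T + 0 = 7*T)
v(142, N) - (-16609/(-9303) + j(-124, -65)/(1/(-17313 + 18834))) = 7*142 - (-16609/(-9303) + (2*sqrt(8 - 124))/(1/(-17313 + 18834))) = 994 - (-16609*(-1/9303) + (2*sqrt(-116))/(1/1521)) = 994 - (16609/9303 + (2*(2*I*sqrt(29)))/(1/1521)) = 994 - (16609/9303 + (4*I*sqrt(29))*1521) = 994 - (16609/9303 + 6084*I*sqrt(29)) = 994 + (-16609/9303 - 6084*I*sqrt(29)) = 9230573/9303 - 6084*I*sqrt(29)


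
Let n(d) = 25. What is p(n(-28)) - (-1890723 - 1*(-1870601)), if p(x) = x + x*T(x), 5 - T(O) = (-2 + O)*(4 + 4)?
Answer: 15672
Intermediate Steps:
T(O) = 21 - 8*O (T(O) = 5 - (-2 + O)*(4 + 4) = 5 - (-2 + O)*8 = 5 - (-16 + 8*O) = 5 + (16 - 8*O) = 21 - 8*O)
p(x) = x + x*(21 - 8*x)
p(n(-28)) - (-1890723 - 1*(-1870601)) = 2*25*(11 - 4*25) - (-1890723 - 1*(-1870601)) = 2*25*(11 - 100) - (-1890723 + 1870601) = 2*25*(-89) - 1*(-20122) = -4450 + 20122 = 15672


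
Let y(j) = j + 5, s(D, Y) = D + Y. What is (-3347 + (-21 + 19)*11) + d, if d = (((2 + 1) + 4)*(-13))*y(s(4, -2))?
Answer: -4006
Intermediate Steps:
y(j) = 5 + j
d = -637 (d = (((2 + 1) + 4)*(-13))*(5 + (4 - 2)) = ((3 + 4)*(-13))*(5 + 2) = (7*(-13))*7 = -91*7 = -637)
(-3347 + (-21 + 19)*11) + d = (-3347 + (-21 + 19)*11) - 637 = (-3347 - 2*11) - 637 = (-3347 - 22) - 637 = -3369 - 637 = -4006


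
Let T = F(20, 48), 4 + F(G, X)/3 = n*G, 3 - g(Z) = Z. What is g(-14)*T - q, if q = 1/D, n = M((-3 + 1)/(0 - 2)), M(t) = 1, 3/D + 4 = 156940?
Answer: -51496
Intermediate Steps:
D = 1/52312 (D = 3/(-4 + 156940) = 3/156936 = 3*(1/156936) = 1/52312 ≈ 1.9116e-5)
g(Z) = 3 - Z
n = 1
F(G, X) = -12 + 3*G (F(G, X) = -12 + 3*(1*G) = -12 + 3*G)
T = 48 (T = -12 + 3*20 = -12 + 60 = 48)
q = 52312 (q = 1/(1/52312) = 52312)
g(-14)*T - q = (3 - 1*(-14))*48 - 1*52312 = (3 + 14)*48 - 52312 = 17*48 - 52312 = 816 - 52312 = -51496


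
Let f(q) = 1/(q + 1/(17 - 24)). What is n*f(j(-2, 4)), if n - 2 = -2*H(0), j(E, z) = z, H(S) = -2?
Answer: 14/9 ≈ 1.5556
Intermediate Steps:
n = 6 (n = 2 - 2*(-2) = 2 + 4 = 6)
f(q) = 1/(-⅐ + q) (f(q) = 1/(q + 1/(-7)) = 1/(q - ⅐) = 1/(-⅐ + q))
n*f(j(-2, 4)) = 6*(7/(-1 + 7*4)) = 6*(7/(-1 + 28)) = 6*(7/27) = 14/9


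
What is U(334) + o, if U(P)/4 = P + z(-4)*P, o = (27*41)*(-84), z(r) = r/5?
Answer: -463604/5 ≈ -92721.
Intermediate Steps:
z(r) = r/5 (z(r) = r*(⅕) = r/5)
o = -92988 (o = 1107*(-84) = -92988)
U(P) = 4*P/5 (U(P) = 4*(P + ((⅕)*(-4))*P) = 4*(P - 4*P/5) = 4*(P/5) = 4*P/5)
U(334) + o = (⅘)*334 - 92988 = 1336/5 - 92988 = -463604/5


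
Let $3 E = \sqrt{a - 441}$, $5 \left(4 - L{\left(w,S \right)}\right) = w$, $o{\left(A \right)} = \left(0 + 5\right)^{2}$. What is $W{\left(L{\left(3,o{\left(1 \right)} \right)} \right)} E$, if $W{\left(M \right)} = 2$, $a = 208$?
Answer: $\frac{2 i \sqrt{233}}{3} \approx 10.176 i$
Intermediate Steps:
$o{\left(A \right)} = 25$ ($o{\left(A \right)} = 5^{2} = 25$)
$L{\left(w,S \right)} = 4 - \frac{w}{5}$
$E = \frac{i \sqrt{233}}{3}$ ($E = \frac{\sqrt{208 - 441}}{3} = \frac{\sqrt{-233}}{3} = \frac{i \sqrt{233}}{3} \approx 5.0881 i$)
$W{\left(L{\left(3,o{\left(1 \right)} \right)} \right)} E = 2 \frac{i \sqrt{233}}{3} = \frac{2 i \sqrt{233}}{3}$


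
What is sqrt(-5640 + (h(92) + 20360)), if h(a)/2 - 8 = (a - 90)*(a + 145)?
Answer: 2*sqrt(3921) ≈ 125.24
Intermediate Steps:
h(a) = 16 + 2*(-90 + a)*(145 + a) (h(a) = 16 + 2*((a - 90)*(a + 145)) = 16 + 2*((-90 + a)*(145 + a)) = 16 + 2*(-90 + a)*(145 + a))
sqrt(-5640 + (h(92) + 20360)) = sqrt(-5640 + ((-26084 + 2*92**2 + 110*92) + 20360)) = sqrt(-5640 + ((-26084 + 2*8464 + 10120) + 20360)) = sqrt(-5640 + ((-26084 + 16928 + 10120) + 20360)) = sqrt(-5640 + (964 + 20360)) = sqrt(-5640 + 21324) = sqrt(15684) = 2*sqrt(3921)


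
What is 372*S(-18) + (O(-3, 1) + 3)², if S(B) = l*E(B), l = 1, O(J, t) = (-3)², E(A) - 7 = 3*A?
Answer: -17340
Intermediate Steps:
E(A) = 7 + 3*A
O(J, t) = 9
S(B) = 7 + 3*B (S(B) = 1*(7 + 3*B) = 7 + 3*B)
372*S(-18) + (O(-3, 1) + 3)² = 372*(7 + 3*(-18)) + (9 + 3)² = 372*(7 - 54) + 12² = 372*(-47) + 144 = -17484 + 144 = -17340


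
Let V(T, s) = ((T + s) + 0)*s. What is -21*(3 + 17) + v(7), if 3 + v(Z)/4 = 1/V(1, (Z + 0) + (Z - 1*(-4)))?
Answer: -73870/171 ≈ -431.99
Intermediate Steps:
V(T, s) = s*(T + s) (V(T, s) = (T + s)*s = s*(T + s))
v(Z) = -12 + 4/((4 + 2*Z)*(5 + 2*Z)) (v(Z) = -12 + 4/((((Z + 0) + (Z - 1*(-4)))*(1 + ((Z + 0) + (Z - 1*(-4)))))) = -12 + 4/(((Z + (Z + 4))*(1 + (Z + (Z + 4))))) = -12 + 4/(((Z + (4 + Z))*(1 + (Z + (4 + Z))))) = -12 + 4/(((4 + 2*Z)*(1 + (4 + 2*Z)))) = -12 + 4/(((4 + 2*Z)*(5 + 2*Z))) = -12 + 4*(1/((4 + 2*Z)*(5 + 2*Z))) = -12 + 4/((4 + 2*Z)*(5 + 2*Z)))
-21*(3 + 17) + v(7) = -21*(3 + 17) + 2*(1 - 6*(2 + 7)*(5 + 2*7))/((2 + 7)*(5 + 2*7)) = -21*20 + 2*(1 - 6*9*(5 + 14))/(9*(5 + 14)) = -420 + 2*(⅑)*(1 - 6*9*19)/19 = -420 + 2*(⅑)*(1/19)*(1 - 1026) = -420 + 2*(⅑)*(1/19)*(-1025) = -420 - 2050/171 = -73870/171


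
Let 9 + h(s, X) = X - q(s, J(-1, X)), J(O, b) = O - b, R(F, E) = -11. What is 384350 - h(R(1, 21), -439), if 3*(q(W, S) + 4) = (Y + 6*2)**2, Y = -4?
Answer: 1154446/3 ≈ 3.8482e+5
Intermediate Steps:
q(W, S) = 52/3 (q(W, S) = -4 + (-4 + 6*2)**2/3 = -4 + (-4 + 12)**2/3 = -4 + (1/3)*8**2 = -4 + (1/3)*64 = -4 + 64/3 = 52/3)
h(s, X) = -79/3 + X (h(s, X) = -9 + (X - 1*52/3) = -9 + (X - 52/3) = -9 + (-52/3 + X) = -79/3 + X)
384350 - h(R(1, 21), -439) = 384350 - (-79/3 - 439) = 384350 - 1*(-1396/3) = 384350 + 1396/3 = 1154446/3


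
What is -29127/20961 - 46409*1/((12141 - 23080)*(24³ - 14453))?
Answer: -3948723886/2827939341 ≈ -1.3963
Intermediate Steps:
-29127/20961 - 46409*1/((12141 - 23080)*(24³ - 14453)) = -29127*1/20961 - 46409*(-1/(10939*(13824 - 14453))) = -9709/6987 - 46409/((-629*(-10939))) = -9709/6987 - 46409/6880631 = -3948723886/2827939341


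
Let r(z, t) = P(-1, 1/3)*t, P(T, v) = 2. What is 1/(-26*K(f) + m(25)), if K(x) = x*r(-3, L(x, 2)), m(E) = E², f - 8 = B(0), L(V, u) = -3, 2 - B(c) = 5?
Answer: 1/1405 ≈ 0.00071174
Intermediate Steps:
B(c) = -3 (B(c) = 2 - 1*5 = 2 - 5 = -3)
f = 5 (f = 8 - 3 = 5)
r(z, t) = 2*t
K(x) = -6*x (K(x) = x*(2*(-3)) = x*(-6) = -6*x)
1/(-26*K(f) + m(25)) = 1/(-(-156)*5 + 25²) = 1/(-26*(-30) + 625) = 1/(780 + 625) = 1/1405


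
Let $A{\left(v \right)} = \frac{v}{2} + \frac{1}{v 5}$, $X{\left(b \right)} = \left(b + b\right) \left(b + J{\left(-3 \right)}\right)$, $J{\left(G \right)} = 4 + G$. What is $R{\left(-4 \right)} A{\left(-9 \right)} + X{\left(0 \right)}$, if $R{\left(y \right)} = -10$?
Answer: $\frac{407}{9} \approx 45.222$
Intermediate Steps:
$X{\left(b \right)} = 2 b \left(1 + b\right)$ ($X{\left(b \right)} = \left(b + b\right) \left(b + \left(4 - 3\right)\right) = 2 b \left(b + 1\right) = 2 b \left(1 + b\right)$)
$A{\left(v \right)} = \frac{v}{2} + \frac{1}{5 v}$ ($A{\left(v \right)} = v \frac{1}{2} + \frac{1}{v} \frac{1}{5} = \frac{v}{2} + \frac{1}{5 v}$)
$R{\left(-4 \right)} A{\left(-9 \right)} + X{\left(0 \right)} = - 10 \left(\frac{1}{2} \left(-9\right) + \frac{1}{5 \left(-9\right)}\right) + 2 \cdot 0 \left(1 + 0\right) = - 10 \left(- \frac{9}{2} + \frac{1}{5} \left(- \frac{1}{9}\right)\right) + 2 \cdot 0 \cdot 1 = - 10 \left(- \frac{9}{2} - \frac{1}{45}\right) + 0 = \left(-10\right) \left(- \frac{407}{90}\right) + 0 = \frac{407}{9} + 0 = \frac{407}{9}$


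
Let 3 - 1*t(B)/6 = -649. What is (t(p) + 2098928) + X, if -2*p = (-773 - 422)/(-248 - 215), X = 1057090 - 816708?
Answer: 2343222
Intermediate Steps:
X = 240382
p = -1195/926 (p = -(-773 - 422)/(2*(-248 - 215)) = -(-1195)/(2*(-463)) = -(-1195)*(-1)/(2*463) = -½*1195/463 = -1195/926 ≈ -1.2905)
t(B) = 3912 (t(B) = 18 - 6*(-649) = 18 + 3894 = 3912)
(t(p) + 2098928) + X = (3912 + 2098928) + 240382 = 2102840 + 240382 = 2343222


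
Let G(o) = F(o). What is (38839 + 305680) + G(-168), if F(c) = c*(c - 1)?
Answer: 372911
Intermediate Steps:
F(c) = c*(-1 + c)
G(o) = o*(-1 + o)
(38839 + 305680) + G(-168) = (38839 + 305680) - 168*(-1 - 168) = 344519 - 168*(-169) = 344519 + 28392 = 372911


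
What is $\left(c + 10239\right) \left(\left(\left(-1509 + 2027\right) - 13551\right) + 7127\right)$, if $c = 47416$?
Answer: $-340510430$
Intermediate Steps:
$\left(c + 10239\right) \left(\left(\left(-1509 + 2027\right) - 13551\right) + 7127\right) = \left(47416 + 10239\right) \left(\left(\left(-1509 + 2027\right) - 13551\right) + 7127\right) = 57655 \left(\left(518 - 13551\right) + 7127\right) = 57655 \left(-13033 + 7127\right) = 57655 \left(-5906\right) = -340510430$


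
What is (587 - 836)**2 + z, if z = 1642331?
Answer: 1704332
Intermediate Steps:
(587 - 836)**2 + z = (587 - 836)**2 + 1642331 = (-249)**2 + 1642331 = 62001 + 1642331 = 1704332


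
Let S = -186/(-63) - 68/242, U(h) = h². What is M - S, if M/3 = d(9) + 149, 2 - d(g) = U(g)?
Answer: 526822/2541 ≈ 207.33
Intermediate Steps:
d(g) = 2 - g²
S = 6788/2541 (S = -186*(-1/63) - 68*1/242 = 62/21 - 34/121 = 6788/2541 ≈ 2.6714)
M = 210 (M = 3*((2 - 1*9²) + 149) = 3*((2 - 1*81) + 149) = 3*((2 - 81) + 149) = 3*(-79 + 149) = 3*70 = 210)
M - S = 210 - 1*6788/2541 = 210 - 6788/2541 = 526822/2541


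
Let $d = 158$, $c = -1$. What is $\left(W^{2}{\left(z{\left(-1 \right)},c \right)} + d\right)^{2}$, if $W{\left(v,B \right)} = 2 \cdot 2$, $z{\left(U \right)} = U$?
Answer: $30276$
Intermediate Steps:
$W{\left(v,B \right)} = 4$
$\left(W^{2}{\left(z{\left(-1 \right)},c \right)} + d\right)^{2} = \left(4^{2} + 158\right)^{2} = \left(16 + 158\right)^{2} = 174^{2} = 30276$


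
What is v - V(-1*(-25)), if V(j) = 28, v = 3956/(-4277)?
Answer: -123712/4277 ≈ -28.925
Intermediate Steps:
v = -3956/4277 (v = 3956*(-1/4277) = -3956/4277 ≈ -0.92495)
v - V(-1*(-25)) = -3956/4277 - 1*28 = -3956/4277 - 28 = -123712/4277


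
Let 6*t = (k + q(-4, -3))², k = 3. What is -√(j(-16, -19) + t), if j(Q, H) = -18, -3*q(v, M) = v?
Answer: -I*√4818/18 ≈ -3.8562*I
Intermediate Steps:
q(v, M) = -v/3
t = 169/54 (t = (3 - ⅓*(-4))²/6 = (3 + 4/3)²/6 = (13/3)²/6 = (⅙)*(169/9) = 169/54 ≈ 3.1296)
-√(j(-16, -19) + t) = -√(-18 + 169/54) = -√(-803/54) = -I*√4818/18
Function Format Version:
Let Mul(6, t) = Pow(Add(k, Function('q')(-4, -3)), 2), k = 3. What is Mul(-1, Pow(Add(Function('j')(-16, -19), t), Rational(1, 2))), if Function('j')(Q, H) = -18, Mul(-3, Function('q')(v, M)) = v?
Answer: Mul(Rational(-1, 18), I, Pow(4818, Rational(1, 2))) ≈ Mul(-3.8562, I)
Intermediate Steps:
Function('q')(v, M) = Mul(Rational(-1, 3), v)
t = Rational(169, 54) (t = Mul(Rational(1, 6), Pow(Add(3, Mul(Rational(-1, 3), -4)), 2)) = Mul(Rational(1, 6), Pow(Add(3, Rational(4, 3)), 2)) = Mul(Rational(1, 6), Pow(Rational(13, 3), 2)) = Mul(Rational(1, 6), Rational(169, 9)) = Rational(169, 54) ≈ 3.1296)
Mul(-1, Pow(Add(Function('j')(-16, -19), t), Rational(1, 2))) = Mul(-1, Pow(Add(-18, Rational(169, 54)), Rational(1, 2))) = Mul(-1, Pow(Rational(-803, 54), Rational(1, 2))) = Mul(-1, Mul(Rational(1, 18), I, Pow(4818, Rational(1, 2)))) = Mul(Rational(-1, 18), I, Pow(4818, Rational(1, 2)))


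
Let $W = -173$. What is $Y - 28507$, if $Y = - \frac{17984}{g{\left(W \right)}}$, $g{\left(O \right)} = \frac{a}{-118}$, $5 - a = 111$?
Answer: $- \frac{2571927}{53} \approx -48527.0$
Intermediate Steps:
$a = -106$ ($a = 5 - 111 = -106$)
$g{\left(O \right)} = \frac{53}{59}$ ($g{\left(O \right)} = - \frac{106}{-118} = \left(-106\right) \left(- \frac{1}{118}\right) = \frac{53}{59}$)
$Y = - \frac{1061056}{53}$ ($Y = - \frac{17984}{\frac{53}{59}} = \left(-17984\right) \frac{59}{53} = - \frac{1061056}{53} \approx -20020.0$)
$Y - 28507 = - \frac{1061056}{53} - 28507 = - \frac{2571927}{53}$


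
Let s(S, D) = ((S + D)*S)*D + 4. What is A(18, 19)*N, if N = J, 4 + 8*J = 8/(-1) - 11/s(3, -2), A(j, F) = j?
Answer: -117/8 ≈ -14.625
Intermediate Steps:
s(S, D) = 4 + D*S*(D + S) (s(S, D) = ((D + S)*S)*D + 4 = (S*(D + S))*D + 4 = D*S*(D + S) + 4 = 4 + D*S*(D + S))
J = -13/16 (J = -1/2 + (8/(-1) - 11/(4 - 2*3**2 + 3*(-2)**2))/8 = -1/2 + (8*(-1) - 11/(4 - 2*9 + 3*4))/8 = -1/2 + (-8 - 11/(4 - 18 + 12))/8 = -1/2 + (-8 - 11/(-2))/8 = -1/2 + (-8 - 11*(-1/2))/8 = -1/2 + (-8 + 11/2)/8 = -1/2 + (1/8)*(-5/2) = -1/2 - 5/16 = -13/16 ≈ -0.81250)
N = -13/16 ≈ -0.81250
A(18, 19)*N = 18*(-13/16) = -117/8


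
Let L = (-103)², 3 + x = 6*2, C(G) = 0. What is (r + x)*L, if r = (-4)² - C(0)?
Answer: 265225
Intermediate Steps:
r = 16 (r = (-4)² - 1*0 = 16 + 0 = 16)
x = 9 (x = -3 + 6*2 = -3 + 12 = 9)
L = 10609
(r + x)*L = (16 + 9)*10609 = 25*10609 = 265225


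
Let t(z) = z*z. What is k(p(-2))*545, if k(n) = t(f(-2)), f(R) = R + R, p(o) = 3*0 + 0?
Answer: 8720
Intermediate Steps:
p(o) = 0 (p(o) = 0 + 0 = 0)
f(R) = 2*R
t(z) = z²
k(n) = 16 (k(n) = (2*(-2))² = (-4)² = 16)
k(p(-2))*545 = 16*545 = 8720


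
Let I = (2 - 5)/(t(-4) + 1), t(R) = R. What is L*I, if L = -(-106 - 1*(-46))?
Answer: 60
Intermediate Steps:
L = 60 (L = -(-106 + 46) = -1*(-60) = 60)
I = 1 (I = (2 - 5)/(-4 + 1) = -3/(-3) = -3*(-1/3) = 1)
L*I = 60*1 = 60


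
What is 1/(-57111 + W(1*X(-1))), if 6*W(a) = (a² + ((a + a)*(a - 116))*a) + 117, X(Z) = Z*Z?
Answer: -3/171389 ≈ -1.7504e-5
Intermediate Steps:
X(Z) = Z²
W(a) = 39/2 + a²/6 + a²*(-116 + a)/3 (W(a) = ((a² + ((a + a)*(a - 116))*a) + 117)/6 = ((a² + ((2*a)*(-116 + a))*a) + 117)/6 = ((a² + (2*a*(-116 + a))*a) + 117)/6 = ((a² + 2*a²*(-116 + a)) + 117)/6 = (117 + a² + 2*a²*(-116 + a))/6 = 39/2 + a²/6 + a²*(-116 + a)/3)
1/(-57111 + W(1*X(-1))) = 1/(-57111 + (39/2 - 77*1²/2 + (1*(-1)²)³/3)) = 1/(-57111 + (39/2 - 77*1²/2 + (1*1)³/3)) = 1/(-57111 + (39/2 - 77/2*1² + (⅓)*1³)) = 1/(-57111 + (39/2 - 77/2*1 + (⅓)*1)) = 1/(-57111 + (39/2 - 77/2 + ⅓)) = 1/(-57111 - 56/3) = 1/(-171389/3) = -3/171389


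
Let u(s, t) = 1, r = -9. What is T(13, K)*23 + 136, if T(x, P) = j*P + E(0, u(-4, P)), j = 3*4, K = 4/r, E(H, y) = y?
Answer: 109/3 ≈ 36.333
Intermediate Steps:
K = -4/9 (K = 4/(-9) = 4*(-1/9) = -4/9 ≈ -0.44444)
j = 12
T(x, P) = 1 + 12*P (T(x, P) = 12*P + 1 = 1 + 12*P)
T(13, K)*23 + 136 = (1 + 12*(-4/9))*23 + 136 = (1 - 16/3)*23 + 136 = -13/3*23 + 136 = -299/3 + 136 = 109/3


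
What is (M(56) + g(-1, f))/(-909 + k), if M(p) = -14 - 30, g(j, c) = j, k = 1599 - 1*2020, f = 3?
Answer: 9/266 ≈ 0.033835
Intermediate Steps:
k = -421 (k = 1599 - 2020 = -421)
M(p) = -44
(M(56) + g(-1, f))/(-909 + k) = (-44 - 1)/(-909 - 421) = -45/(-1330) = -45*(-1/1330) = 9/266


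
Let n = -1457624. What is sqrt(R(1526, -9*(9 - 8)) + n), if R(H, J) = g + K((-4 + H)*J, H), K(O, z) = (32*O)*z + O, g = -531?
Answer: I*sqrt(670372589) ≈ 25892.0*I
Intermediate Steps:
K(O, z) = O + 32*O*z (K(O, z) = 32*O*z + O = O + 32*O*z)
R(H, J) = -531 + J*(1 + 32*H)*(-4 + H) (R(H, J) = -531 + ((-4 + H)*J)*(1 + 32*H) = -531 + (J*(-4 + H))*(1 + 32*H) = -531 + J*(1 + 32*H)*(-4 + H))
sqrt(R(1526, -9*(9 - 8)) + n) = sqrt((-531 + (-9*(9 - 8))*(1 + 32*1526)*(-4 + 1526)) - 1457624) = sqrt((-531 - 9*1*(1 + 48832)*1522) - 1457624) = sqrt((-531 - 9*48833*1522) - 1457624) = sqrt((-531 - 668914434) - 1457624) = sqrt(-668914965 - 1457624) = sqrt(-670372589) = I*sqrt(670372589)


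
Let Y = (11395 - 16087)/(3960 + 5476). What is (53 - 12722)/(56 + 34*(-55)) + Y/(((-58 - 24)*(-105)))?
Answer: 21443150374/3070344655 ≈ 6.9840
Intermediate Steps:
Y = -1173/2359 (Y = -4692/9436 = -4692*1/9436 = -1173/2359 ≈ -0.49724)
(53 - 12722)/(56 + 34*(-55)) + Y/(((-58 - 24)*(-105))) = (53 - 12722)/(56 + 34*(-55)) - 1173*(-1/(105*(-58 - 24)))/2359 = -12669/(56 - 1870) - 1173/(2359*((-82*(-105)))) = -12669/(-1814) - 1173/2359/8610 = -12669*(-1/1814) - 1173/2359*1/8610 = 12669/1814 - 391/6770330 = 21443150374/3070344655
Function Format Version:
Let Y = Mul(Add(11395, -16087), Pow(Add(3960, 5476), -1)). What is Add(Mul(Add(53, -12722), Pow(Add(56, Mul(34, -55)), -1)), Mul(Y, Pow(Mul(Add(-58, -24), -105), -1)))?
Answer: Rational(21443150374, 3070344655) ≈ 6.9840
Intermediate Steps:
Y = Rational(-1173, 2359) (Y = Mul(-4692, Pow(9436, -1)) = Mul(-4692, Rational(1, 9436)) = Rational(-1173, 2359) ≈ -0.49724)
Add(Mul(Add(53, -12722), Pow(Add(56, Mul(34, -55)), -1)), Mul(Y, Pow(Mul(Add(-58, -24), -105), -1))) = Add(Mul(Add(53, -12722), Pow(Add(56, Mul(34, -55)), -1)), Mul(Rational(-1173, 2359), Pow(Mul(Add(-58, -24), -105), -1))) = Add(Mul(-12669, Pow(Add(56, -1870), -1)), Mul(Rational(-1173, 2359), Pow(Mul(-82, -105), -1))) = Add(Mul(-12669, Pow(-1814, -1)), Mul(Rational(-1173, 2359), Pow(8610, -1))) = Add(Mul(-12669, Rational(-1, 1814)), Mul(Rational(-1173, 2359), Rational(1, 8610))) = Add(Rational(12669, 1814), Rational(-391, 6770330)) = Rational(21443150374, 3070344655)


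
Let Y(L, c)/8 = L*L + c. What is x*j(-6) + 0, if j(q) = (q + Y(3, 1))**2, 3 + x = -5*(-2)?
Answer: 38332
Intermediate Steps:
Y(L, c) = 8*c + 8*L**2 (Y(L, c) = 8*(L*L + c) = 8*(L**2 + c) = 8*(c + L**2) = 8*c + 8*L**2)
x = 7 (x = -3 - 5*(-2) = -3 + 10 = 7)
j(q) = (80 + q)**2 (j(q) = (q + (8*1 + 8*3**2))**2 = (q + (8 + 8*9))**2 = (q + (8 + 72))**2 = (q + 80)**2 = (80 + q)**2)
x*j(-6) + 0 = 7*(80 - 6)**2 + 0 = 7*74**2 + 0 = 7*5476 + 0 = 38332 + 0 = 38332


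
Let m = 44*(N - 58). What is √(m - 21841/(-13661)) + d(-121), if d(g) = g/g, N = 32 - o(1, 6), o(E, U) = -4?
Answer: 1 + I*√180352617627/13661 ≈ 1.0 + 31.087*I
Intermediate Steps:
N = 36 (N = 32 - 1*(-4) = 32 + 4 = 36)
d(g) = 1
m = -968 (m = 44*(36 - 58) = 44*(-22) = -968)
√(m - 21841/(-13661)) + d(-121) = √(-968 - 21841/(-13661)) + 1 = √(-968 - 21841*(-1/13661)) + 1 = √(-968 + 21841/13661) + 1 = √(-13202007/13661) + 1 = I*√180352617627/13661 + 1 = 1 + I*√180352617627/13661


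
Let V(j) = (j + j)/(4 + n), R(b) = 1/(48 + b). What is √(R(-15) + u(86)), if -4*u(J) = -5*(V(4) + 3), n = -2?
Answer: √38247/66 ≈ 2.9632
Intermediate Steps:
V(j) = j (V(j) = (j + j)/(4 - 2) = (2*j)/2 = (2*j)*(½) = j)
u(J) = 35/4 (u(J) = -(-5)*(4 + 3)/4 = -(-5)*7/4 = -¼*(-35) = 35/4)
√(R(-15) + u(86)) = √(1/(48 - 15) + 35/4) = √(1/33 + 35/4) = √(1159/132) = √38247/66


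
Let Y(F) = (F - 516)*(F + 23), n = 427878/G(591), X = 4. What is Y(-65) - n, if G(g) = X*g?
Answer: 9543075/394 ≈ 24221.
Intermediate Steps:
G(g) = 4*g
n = 71313/394 (n = 427878/((4*591)) = 427878/2364 = 427878*(1/2364) = 71313/394 ≈ 181.00)
Y(F) = (-516 + F)*(23 + F)
Y(-65) - n = (-11868 + (-65)**2 - 493*(-65)) - 1*71313/394 = (-11868 + 4225 + 32045) - 71313/394 = 24402 - 71313/394 = 9543075/394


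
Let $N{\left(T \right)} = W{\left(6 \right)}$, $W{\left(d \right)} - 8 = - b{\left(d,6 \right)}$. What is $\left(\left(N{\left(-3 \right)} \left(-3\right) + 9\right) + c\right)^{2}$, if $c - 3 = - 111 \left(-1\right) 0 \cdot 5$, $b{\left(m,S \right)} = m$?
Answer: $36$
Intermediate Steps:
$W{\left(d \right)} = 8 - d$
$N{\left(T \right)} = 2$ ($N{\left(T \right)} = 8 - 6 = 2$)
$c = 3$ ($c = 3 - 111 \left(-1\right) 0 \cdot 5 = 3 - 111 \cdot 0 \cdot 5 = 3 - 0 = 3 + 0 = 3$)
$\left(\left(N{\left(-3 \right)} \left(-3\right) + 9\right) + c\right)^{2} = \left(\left(2 \left(-3\right) + 9\right) + 3\right)^{2} = \left(\left(-6 + 9\right) + 3\right)^{2} = \left(3 + 3\right)^{2} = 6^{2} = 36$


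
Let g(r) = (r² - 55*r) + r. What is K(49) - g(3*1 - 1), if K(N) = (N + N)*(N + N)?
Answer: 9708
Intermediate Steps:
K(N) = 4*N² (K(N) = (2*N)*(2*N) = 4*N²)
g(r) = r² - 54*r
K(49) - g(3*1 - 1) = 4*49² - (3*1 - 1)*(-54 + (3*1 - 1)) = 4*2401 - (3 - 1)*(-54 + (3 - 1)) = 9604 - 2*(-54 + 2) = 9604 - 2*(-52) = 9604 - 1*(-104) = 9604 + 104 = 9708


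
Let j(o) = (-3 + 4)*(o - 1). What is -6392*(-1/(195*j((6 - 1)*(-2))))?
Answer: -6392/2145 ≈ -2.9800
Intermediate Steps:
j(o) = -1 + o (j(o) = 1*(-1 + o) = -1 + o)
-6392*(-1/(195*j((6 - 1)*(-2)))) = -6392*(-1/(195*(-1 + (6 - 1)*(-2)))) = -6392*(-1/(195*(-1 + 5*(-2)))) = -6392*(-1/(195*(-1 - 10))) = -6392/(-11*(-13)*15) = -6392/(143*15) = -6392/2145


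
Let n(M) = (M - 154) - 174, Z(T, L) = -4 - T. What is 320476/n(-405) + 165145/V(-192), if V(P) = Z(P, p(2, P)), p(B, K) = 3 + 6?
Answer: 60801797/137804 ≈ 441.22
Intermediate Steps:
p(B, K) = 9
n(M) = -328 + M (n(M) = (-154 + M) - 174 = -328 + M)
V(P) = -4 - P
320476/n(-405) + 165145/V(-192) = 320476/(-328 - 405) + 165145/(-4 - 1*(-192)) = 320476/(-733) + 165145/(-4 + 192) = 320476*(-1/733) + 165145/188 = -320476/733 + 165145*(1/188) = -320476/733 + 165145/188 = 60801797/137804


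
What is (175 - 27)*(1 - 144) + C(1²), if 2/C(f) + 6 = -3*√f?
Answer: -190478/9 ≈ -21164.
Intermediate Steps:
C(f) = 2/(-6 - 3*√f)
(175 - 27)*(1 - 144) + C(1²) = (175 - 27)*(1 - 144) - 2/(6 + 3*√(1²)) = 148*(-143) - 2/(6 + 3*√1) = -21164 - 2/(6 + 3*1) = -21164 - 2/(6 + 3) = -21164 - 2/9 = -190478/9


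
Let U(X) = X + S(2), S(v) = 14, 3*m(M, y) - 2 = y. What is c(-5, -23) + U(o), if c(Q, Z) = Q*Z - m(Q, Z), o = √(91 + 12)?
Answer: 136 + √103 ≈ 146.15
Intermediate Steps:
m(M, y) = ⅔ + y/3
o = √103 ≈ 10.149
U(X) = 14 + X (U(X) = X + 14 = 14 + X)
c(Q, Z) = -⅔ - Z/3 + Q*Z (c(Q, Z) = Q*Z - (⅔ + Z/3) = Q*Z + (-⅔ - Z/3) = -⅔ - Z/3 + Q*Z)
c(-5, -23) + U(o) = (-⅔ - ⅓*(-23) - 5*(-23)) + (14 + √103) = (-⅔ + 23/3 + 115) + (14 + √103) = 122 + (14 + √103) = 136 + √103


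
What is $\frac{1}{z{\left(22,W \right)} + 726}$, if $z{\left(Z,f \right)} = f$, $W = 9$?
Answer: $\frac{1}{735} \approx 0.0013605$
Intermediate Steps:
$\frac{1}{z{\left(22,W \right)} + 726} = \frac{1}{9 + 726} = \frac{1}{735}$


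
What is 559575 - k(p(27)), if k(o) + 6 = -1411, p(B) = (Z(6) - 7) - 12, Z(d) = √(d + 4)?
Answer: 560992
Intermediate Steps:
Z(d) = √(4 + d)
p(B) = -19 + √10 (p(B) = (√(4 + 6) - 7) - 12 = (√10 - 7) - 12 = (-7 + √10) - 12 = -19 + √10)
k(o) = -1417 (k(o) = -6 - 1411 = -1417)
559575 - k(p(27)) = 559575 - 1*(-1417) = 559575 + 1417 = 560992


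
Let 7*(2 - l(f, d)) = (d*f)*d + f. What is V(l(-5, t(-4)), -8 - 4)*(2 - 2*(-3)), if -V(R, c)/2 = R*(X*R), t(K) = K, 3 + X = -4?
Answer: 156816/7 ≈ 22402.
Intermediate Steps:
X = -7 (X = -3 - 4 = -7)
l(f, d) = 2 - f/7 - f*d²/7 (l(f, d) = 2 - ((d*f)*d + f)/7 = 2 - (f*d² + f)/7 = 2 - (f + f*d²)/7 = 2 + (-f/7 - f*d²/7) = 2 - f/7 - f*d²/7)
V(R, c) = 14*R² (V(R, c) = -2*R*(-7*R) = -(-14)*R² = 14*R²)
V(l(-5, t(-4)), -8 - 4)*(2 - 2*(-3)) = (14*(2 - ⅐*(-5) - ⅐*(-5)*(-4)²)²)*(2 - 2*(-3)) = (14*(2 + 5/7 - ⅐*(-5)*16)²)*(2 + 6) = (14*(2 + 5/7 + 80/7)²)*8 = (14*(99/7)²)*8 = (14*(9801/49))*8 = (19602/7)*8 = 156816/7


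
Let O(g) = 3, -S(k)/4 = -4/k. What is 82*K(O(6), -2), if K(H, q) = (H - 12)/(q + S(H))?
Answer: -1107/5 ≈ -221.40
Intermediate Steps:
S(k) = 16/k (S(k) = -(-16)/k = 16/k)
K(H, q) = (-12 + H)/(q + 16/H) (K(H, q) = (H - 12)/(q + 16/H) = (-12 + H)/(q + 16/H))
82*K(O(6), -2) = 82*(3*(-12 + 3)/(16 + 3*(-2))) = 82*(3*(-9)/(16 - 6)) = 82*(3*(-9)/10) = 82*(3*(⅒)*(-9)) = 82*(-27/10) = -1107/5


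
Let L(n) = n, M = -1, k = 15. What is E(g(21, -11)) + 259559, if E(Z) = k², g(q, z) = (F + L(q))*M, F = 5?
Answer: 259784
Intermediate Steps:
g(q, z) = -5 - q (g(q, z) = (5 + q)*(-1) = -5 - q)
E(Z) = 225 (E(Z) = 15² = 225)
E(g(21, -11)) + 259559 = 225 + 259559 = 259784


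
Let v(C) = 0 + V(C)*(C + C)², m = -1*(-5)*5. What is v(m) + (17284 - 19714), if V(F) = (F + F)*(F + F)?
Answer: 6247570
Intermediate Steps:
m = 25 (m = 5*5 = 25)
V(F) = 4*F² (V(F) = (2*F)*(2*F) = 4*F²)
v(C) = 16*C⁴ (v(C) = 0 + (4*C²)*(C + C)² = 0 + (4*C²)*(2*C)² = 0 + (4*C²)*(4*C²) = 0 + 16*C⁴ = 16*C⁴)
v(m) + (17284 - 19714) = 16*25⁴ + (17284 - 19714) = 16*390625 - 2430 = 6250000 - 2430 = 6247570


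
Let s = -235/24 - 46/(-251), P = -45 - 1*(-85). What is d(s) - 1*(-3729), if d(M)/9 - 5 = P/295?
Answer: 222738/59 ≈ 3775.2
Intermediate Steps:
P = 40 (P = -45 + 85 = 40)
s = -57881/6024 (s = -235*1/24 - 46*(-1/251) = -235/24 + 46/251 = -57881/6024 ≈ -9.6084)
d(M) = 2727/59 (d(M) = 45 + 9*(40/295) = 45 + 9*(40*(1/295)) = 45 + 9*(8/59) = 45 + 72/59 = 2727/59)
d(s) - 1*(-3729) = 2727/59 - 1*(-3729) = 2727/59 + 3729 = 222738/59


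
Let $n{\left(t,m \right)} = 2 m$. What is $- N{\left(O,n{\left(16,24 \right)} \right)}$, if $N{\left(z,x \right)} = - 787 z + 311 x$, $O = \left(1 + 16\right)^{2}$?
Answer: $212515$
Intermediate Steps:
$O = 289$ ($O = 17^{2} = 289$)
$- N{\left(O,n{\left(16,24 \right)} \right)} = - (\left(-787\right) 289 + 311 \cdot 2 \cdot 24) = - (-227443 + 311 \cdot 48) = - (-227443 + 14928) = \left(-1\right) \left(-212515\right) = 212515$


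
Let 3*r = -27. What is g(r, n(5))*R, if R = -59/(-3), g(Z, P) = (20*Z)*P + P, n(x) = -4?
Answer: 42244/3 ≈ 14081.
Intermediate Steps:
r = -9 (r = (⅓)*(-27) = -9)
g(Z, P) = P + 20*P*Z (g(Z, P) = 20*P*Z + P = P + 20*P*Z)
R = 59/3 (R = -59*(-⅓) = 59/3 ≈ 19.667)
g(r, n(5))*R = -4*(1 + 20*(-9))*(59/3) = -4*(1 - 180)*(59/3) = -4*(-179)*(59/3) = 716*(59/3) = 42244/3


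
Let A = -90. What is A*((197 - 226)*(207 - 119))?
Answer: 229680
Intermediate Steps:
A*((197 - 226)*(207 - 119)) = -90*(197 - 226)*(207 - 119) = -(-2610)*88 = -90*(-2552) = 229680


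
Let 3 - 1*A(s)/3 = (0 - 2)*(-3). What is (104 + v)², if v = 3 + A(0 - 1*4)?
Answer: 9604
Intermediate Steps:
A(s) = -9 (A(s) = 9 - 3*(0 - 2)*(-3) = 9 - (-6)*(-3) = 9 - 3*6 = 9 - 18 = -9)
v = -6 (v = 3 - 9 = -6)
(104 + v)² = (104 - 6)² = 98² = 9604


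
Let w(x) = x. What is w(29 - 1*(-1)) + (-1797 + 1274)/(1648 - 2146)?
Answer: 15463/498 ≈ 31.050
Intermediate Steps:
w(29 - 1*(-1)) + (-1797 + 1274)/(1648 - 2146) = (29 - 1*(-1)) + (-1797 + 1274)/(1648 - 2146) = (29 + 1) - 523/(-498) = 30 - 523*(-1/498) = 30 + 523/498 = 15463/498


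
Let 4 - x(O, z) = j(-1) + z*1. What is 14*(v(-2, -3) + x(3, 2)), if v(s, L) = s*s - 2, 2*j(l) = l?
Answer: 63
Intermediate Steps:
j(l) = l/2
v(s, L) = -2 + s² (v(s, L) = s² - 2 = -2 + s²)
x(O, z) = 9/2 - z (x(O, z) = 4 - ((½)*(-1) + z*1) = 4 - (-½ + z) = 4 + (½ - z) = 9/2 - z)
14*(v(-2, -3) + x(3, 2)) = 14*((-2 + (-2)²) + (9/2 - 1*2)) = 14*((-2 + 4) + (9/2 - 2)) = 14*(2 + 5/2) = 14*(9/2) = 63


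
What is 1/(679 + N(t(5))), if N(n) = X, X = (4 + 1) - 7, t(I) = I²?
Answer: 1/677 ≈ 0.0014771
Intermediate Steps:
X = -2 (X = 5 - 7 = -2)
N(n) = -2
1/(679 + N(t(5))) = 1/(679 - 2) = 1/677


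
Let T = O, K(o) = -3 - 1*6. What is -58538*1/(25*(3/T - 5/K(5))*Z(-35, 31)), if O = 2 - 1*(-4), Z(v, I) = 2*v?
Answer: 526842/16625 ≈ 31.690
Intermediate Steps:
K(o) = -9 (K(o) = -3 - 6 = -9)
O = 6 (O = 2 + 4 = 6)
T = 6
-58538*1/(25*(3/T - 5/K(5))*Z(-35, 31)) = -58538*(-1/(1750*(3/6 - 5/(-9)))) = -58538*(-1/(1750*(3*(⅙) - 5*(-⅑)))) = -58538*(-1/(1750*(½ + 5/9))) = -58538/((-70*5*(19/18)*5)) = -58538/((-3325*5/9)) = -58538/((-70*475/18)) = -58538/(-16625/9) = -58538*(-9/16625) = 526842/16625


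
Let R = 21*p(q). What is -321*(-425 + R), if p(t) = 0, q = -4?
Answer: 136425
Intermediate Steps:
R = 0 (R = 21*0 = 0)
-321*(-425 + R) = -321*(-425 + 0) = -321*(-425) = 136425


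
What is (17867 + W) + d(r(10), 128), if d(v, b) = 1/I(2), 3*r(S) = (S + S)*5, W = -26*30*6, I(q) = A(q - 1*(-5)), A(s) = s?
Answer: 92310/7 ≈ 13187.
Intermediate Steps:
I(q) = 5 + q (I(q) = q - 1*(-5) = q + 5 = 5 + q)
W = -4680 (W = -780*6 = -4680)
r(S) = 10*S/3 (r(S) = ((S + S)*5)/3 = ((2*S)*5)/3 = (10*S)/3 = 10*S/3)
d(v, b) = ⅐ (d(v, b) = 1/(5 + 2) = 1/7 = ⅐)
(17867 + W) + d(r(10), 128) = (17867 - 4680) + ⅐ = 13187 + ⅐ = 92310/7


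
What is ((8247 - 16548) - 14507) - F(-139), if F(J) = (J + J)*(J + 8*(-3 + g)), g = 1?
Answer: -65898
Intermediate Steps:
F(J) = 2*J*(-16 + J) (F(J) = (J + J)*(J + 8*(-3 + 1)) = (2*J)*(J + 8*(-2)) = (2*J)*(J - 16) = (2*J)*(-16 + J) = 2*J*(-16 + J))
((8247 - 16548) - 14507) - F(-139) = ((8247 - 16548) - 14507) - 2*(-139)*(-16 - 139) = (-8301 - 14507) - 2*(-139)*(-155) = -22808 - 1*43090 = -22808 - 43090 = -65898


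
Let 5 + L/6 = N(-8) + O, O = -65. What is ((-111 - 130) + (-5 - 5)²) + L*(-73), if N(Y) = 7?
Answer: 27453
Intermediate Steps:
L = -378 (L = -30 + 6*(7 - 65) = -30 + 6*(-58) = -30 - 348 = -378)
((-111 - 130) + (-5 - 5)²) + L*(-73) = ((-111 - 130) + (-5 - 5)²) - 378*(-73) = (-241 + (-10)²) + 27594 = (-241 + 100) + 27594 = -141 + 27594 = 27453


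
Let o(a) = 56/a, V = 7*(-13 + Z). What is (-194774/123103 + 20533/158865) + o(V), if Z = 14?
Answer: 128038967149/19556758095 ≈ 6.5470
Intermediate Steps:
V = 7 (V = 7*(-13 + 14) = 7*1 = 7)
(-194774/123103 + 20533/158865) + o(V) = (-194774/123103 + 20533/158865) + 56/7 = (-194774*1/123103 + 20533*(1/158865)) + 56*(⅐) = (-194774/123103 + 20533/158865) + 8 = -28415097611/19556758095 + 8 = 128038967149/19556758095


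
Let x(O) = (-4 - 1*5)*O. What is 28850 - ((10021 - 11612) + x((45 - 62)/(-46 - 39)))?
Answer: 152214/5 ≈ 30443.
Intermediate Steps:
x(O) = -9*O (x(O) = (-4 - 5)*O = -9*O)
28850 - ((10021 - 11612) + x((45 - 62)/(-46 - 39))) = 28850 - ((10021 - 11612) - 9*(45 - 62)/(-46 - 39)) = 28850 - (-1591 - (-153)/(-85)) = 28850 - (-1591 - (-153)*(-1)/85) = 28850 - (-1591 - 9*⅕) = 28850 - (-1591 - 9/5) = 28850 - 1*(-7964/5) = 28850 + 7964/5 = 152214/5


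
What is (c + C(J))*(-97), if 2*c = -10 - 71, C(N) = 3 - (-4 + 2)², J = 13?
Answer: 8051/2 ≈ 4025.5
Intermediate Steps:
C(N) = -1 (C(N) = 3 - 1*(-2)² = 3 - 1*4 = 3 - 4 = -1)
c = -81/2 (c = (-10 - 71)/2 = (½)*(-81) = -81/2 ≈ -40.500)
(c + C(J))*(-97) = (-81/2 - 1)*(-97) = -83/2*(-97) = 8051/2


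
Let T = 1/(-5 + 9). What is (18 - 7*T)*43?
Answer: 2795/4 ≈ 698.75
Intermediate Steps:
T = 1/4 ≈ 0.25000
(18 - 7*T)*43 = (18 - 7*1/4)*43 = (18 - 7/4)*43 = (65/4)*43 = 2795/4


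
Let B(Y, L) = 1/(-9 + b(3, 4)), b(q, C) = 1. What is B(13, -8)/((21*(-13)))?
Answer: 1/2184 ≈ 0.00045788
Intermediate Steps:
B(Y, L) = -⅛ (B(Y, L) = 1/(-9 + 1) = 1/(-8) = -⅛)
B(13, -8)/((21*(-13))) = -1/(8*(21*(-13))) = -⅛/(-273) = -⅛*(-1/273) = 1/2184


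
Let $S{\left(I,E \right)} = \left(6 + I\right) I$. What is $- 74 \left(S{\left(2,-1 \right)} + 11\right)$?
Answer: $-1998$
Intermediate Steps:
$S{\left(I,E \right)} = I \left(6 + I\right)$
$- 74 \left(S{\left(2,-1 \right)} + 11\right) = - 74 \left(2 \left(6 + 2\right) + 11\right) = - 74 \left(2 \cdot 8 + 11\right) = - 74 \left(16 + 11\right) = \left(-74\right) 27 = -1998$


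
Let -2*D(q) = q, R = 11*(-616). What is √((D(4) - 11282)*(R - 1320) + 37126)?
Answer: 3*√10154710 ≈ 9559.9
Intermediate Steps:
R = -6776
D(q) = -q/2
√((D(4) - 11282)*(R - 1320) + 37126) = √((-½*4 - 11282)*(-6776 - 1320) + 37126) = √((-2 - 11282)*(-8096) + 37126) = √(-11284*(-8096) + 37126) = √(91355264 + 37126) = √91392390 = 3*√10154710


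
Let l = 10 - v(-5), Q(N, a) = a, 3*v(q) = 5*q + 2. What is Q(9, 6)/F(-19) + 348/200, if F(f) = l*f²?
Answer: 1665471/956650 ≈ 1.7409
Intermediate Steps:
v(q) = ⅔ + 5*q/3 (v(q) = (5*q + 2)/3 = (2 + 5*q)/3 = ⅔ + 5*q/3)
l = 53/3 (l = 10 - (⅔ + (5/3)*(-5)) = 10 - (⅔ - 25/3) = 10 - 1*(-23/3) = 10 + 23/3 = 53/3 ≈ 17.667)
F(f) = 53*f²/3
Q(9, 6)/F(-19) + 348/200 = 6/(((53/3)*(-19)²)) + 348/200 = 6/(((53/3)*361)) + 348*(1/200) = 6/(19133/3) + 87/50 = 6*(3/19133) + 87/50 = 18/19133 + 87/50 = 1665471/956650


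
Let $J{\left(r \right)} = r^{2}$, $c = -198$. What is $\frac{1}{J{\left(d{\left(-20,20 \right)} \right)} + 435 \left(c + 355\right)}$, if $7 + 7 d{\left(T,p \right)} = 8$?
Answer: $\frac{49}{3346456} \approx 1.4642 \cdot 10^{-5}$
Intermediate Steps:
$d{\left(T,p \right)} = \frac{1}{7}$ ($d{\left(T,p \right)} = -1 + \frac{1}{7} \cdot 8 = -1 + \frac{8}{7} = \frac{1}{7}$)
$\frac{1}{J{\left(d{\left(-20,20 \right)} \right)} + 435 \left(c + 355\right)} = \frac{1}{\left(\frac{1}{7}\right)^{2} + 435 \left(-198 + 355\right)} = \frac{1}{\frac{1}{49} + 435 \cdot 157} = \frac{1}{\frac{1}{49} + 68295} = \frac{1}{\frac{3346456}{49}} = \frac{49}{3346456}$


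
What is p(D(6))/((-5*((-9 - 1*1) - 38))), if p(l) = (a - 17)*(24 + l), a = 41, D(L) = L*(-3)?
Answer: 3/5 ≈ 0.60000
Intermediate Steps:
D(L) = -3*L
p(l) = 576 + 24*l (p(l) = (41 - 17)*(24 + l) = 24*(24 + l) = 576 + 24*l)
p(D(6))/((-5*((-9 - 1*1) - 38))) = (576 + 24*(-3*6))/((-5*((-9 - 1*1) - 38))) = (576 + 24*(-18))/((-5*((-9 - 1) - 38))) = (576 - 432)/((-5*(-10 - 38))) = 144/((-5*(-48))) = 144/240 = 144*(1/240) = 3/5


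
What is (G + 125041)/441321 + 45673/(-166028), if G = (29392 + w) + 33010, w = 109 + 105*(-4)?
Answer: 10912697663/73271642988 ≈ 0.14893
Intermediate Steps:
w = -311 (w = 109 - 420 = -311)
G = 62091 (G = (29392 - 311) + 33010 = 29081 + 33010 = 62091)
(G + 125041)/441321 + 45673/(-166028) = (62091 + 125041)/441321 + 45673/(-166028) = 187132*(1/441321) + 45673*(-1/166028) = 187132/441321 - 45673/166028 = 10912697663/73271642988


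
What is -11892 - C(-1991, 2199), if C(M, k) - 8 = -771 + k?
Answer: -13328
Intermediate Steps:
C(M, k) = -763 + k (C(M, k) = 8 + (-771 + k) = -763 + k)
-11892 - C(-1991, 2199) = -11892 - (-763 + 2199) = -11892 - 1*1436 = -11892 - 1436 = -13328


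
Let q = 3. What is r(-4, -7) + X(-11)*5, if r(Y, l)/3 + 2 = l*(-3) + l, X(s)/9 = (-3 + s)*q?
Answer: -1854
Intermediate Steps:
X(s) = -81 + 27*s (X(s) = 9*((-3 + s)*3) = 9*(-9 + 3*s) = -81 + 27*s)
r(Y, l) = -6 - 6*l (r(Y, l) = -6 + 3*(l*(-3) + l) = -6 + 3*(-3*l + l) = -6 + 3*(-2*l) = -6 - 6*l)
r(-4, -7) + X(-11)*5 = (-6 - 6*(-7)) + (-81 + 27*(-11))*5 = (-6 + 42) + (-81 - 297)*5 = 36 - 378*5 = 36 - 1890 = -1854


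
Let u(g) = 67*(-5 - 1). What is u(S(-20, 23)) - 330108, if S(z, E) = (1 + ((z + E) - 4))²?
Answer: -330510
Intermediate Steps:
S(z, E) = (-3 + E + z)² (S(z, E) = (1 + ((E + z) - 4))² = (1 + (-4 + E + z))² = (-3 + E + z)²)
u(g) = -402 (u(g) = 67*(-6) = -402)
u(S(-20, 23)) - 330108 = -402 - 330108 = -330510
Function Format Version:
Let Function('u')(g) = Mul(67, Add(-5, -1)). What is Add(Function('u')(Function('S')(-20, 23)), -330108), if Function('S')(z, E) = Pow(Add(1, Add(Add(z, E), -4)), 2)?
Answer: -330510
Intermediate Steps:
Function('S')(z, E) = Pow(Add(-3, E, z), 2) (Function('S')(z, E) = Pow(Add(1, Add(Add(E, z), -4)), 2) = Pow(Add(1, Add(-4, E, z)), 2) = Pow(Add(-3, E, z), 2))
Function('u')(g) = -402 (Function('u')(g) = Mul(67, -6) = -402)
Add(Function('u')(Function('S')(-20, 23)), -330108) = Add(-402, -330108) = -330510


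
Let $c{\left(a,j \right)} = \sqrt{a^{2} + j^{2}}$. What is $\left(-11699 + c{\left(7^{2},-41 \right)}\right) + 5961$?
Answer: $-5738 + \sqrt{4082} \approx -5674.1$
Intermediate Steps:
$\left(-11699 + c{\left(7^{2},-41 \right)}\right) + 5961 = \left(-11699 + \sqrt{\left(7^{2}\right)^{2} + \left(-41\right)^{2}}\right) + 5961 = \left(-11699 + \sqrt{49^{2} + 1681}\right) + 5961 = \left(-11699 + \sqrt{2401 + 1681}\right) + 5961 = \left(-11699 + \sqrt{4082}\right) + 5961 = -5738 + \sqrt{4082}$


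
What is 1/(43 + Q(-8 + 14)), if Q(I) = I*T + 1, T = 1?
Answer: 1/50 ≈ 0.020000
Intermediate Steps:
Q(I) = 1 + I (Q(I) = I*1 + 1 = I + 1 = 1 + I)
1/(43 + Q(-8 + 14)) = 1/(43 + (1 + (-8 + 14))) = 1/(43 + (1 + 6)) = 1/(43 + 7) = 1/50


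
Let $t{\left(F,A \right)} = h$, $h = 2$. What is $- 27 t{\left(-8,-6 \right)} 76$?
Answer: $-4104$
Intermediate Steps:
$t{\left(F,A \right)} = 2$
$- 27 t{\left(-8,-6 \right)} 76 = \left(-27\right) 2 \cdot 76 = \left(-54\right) 76 = -4104$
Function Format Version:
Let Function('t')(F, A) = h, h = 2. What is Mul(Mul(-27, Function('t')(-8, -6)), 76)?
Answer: -4104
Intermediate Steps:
Function('t')(F, A) = 2
Mul(Mul(-27, Function('t')(-8, -6)), 76) = Mul(Mul(-27, 2), 76) = Mul(-54, 76) = -4104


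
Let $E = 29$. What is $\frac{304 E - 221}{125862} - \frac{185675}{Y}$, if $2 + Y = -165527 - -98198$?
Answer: $\frac{725701115}{256800434} \approx 2.8259$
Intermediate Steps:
$Y = -67331$ ($Y = -2 - 67329 = -67331$)
$\frac{304 E - 221}{125862} - \frac{185675}{Y} = \frac{304 \cdot 29 - 221}{125862} - \frac{185675}{-67331} = \left(8816 - 221\right) \frac{1}{125862} - - \frac{185675}{67331} = 8595 \cdot \frac{1}{125862} + \frac{185675}{67331} = \frac{2865}{41954} + \frac{185675}{67331} = \frac{725701115}{256800434}$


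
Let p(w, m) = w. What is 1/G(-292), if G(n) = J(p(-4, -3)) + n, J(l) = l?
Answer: -1/296 ≈ -0.0033784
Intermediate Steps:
G(n) = -4 + n
1/G(-292) = 1/(-4 - 292) = 1/(-296) = -1/296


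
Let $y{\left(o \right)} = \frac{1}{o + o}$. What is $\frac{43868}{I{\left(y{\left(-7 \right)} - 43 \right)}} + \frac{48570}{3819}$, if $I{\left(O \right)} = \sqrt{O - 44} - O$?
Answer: $\frac{477597872338}{484599275} - \frac{614152 i \sqrt{17066}}{380675} \approx 985.55 - 210.76 i$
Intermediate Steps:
$y{\left(o \right)} = \frac{1}{2 o}$
$I{\left(O \right)} = \sqrt{-44 + O} - O$
$\frac{43868}{I{\left(y{\left(-7 \right)} - 43 \right)}} + \frac{48570}{3819} = \frac{43868}{\sqrt{-44 - \left(43 - \frac{1}{2 \left(-7\right)}\right)} - \left(\frac{1}{2 \left(-7\right)} - 43\right)} + \frac{48570}{3819} = \frac{43868}{\sqrt{-44 + \left(\frac{1}{2} \left(- \frac{1}{7}\right) - 43\right)} - \left(\frac{1}{2} \left(- \frac{1}{7}\right) - 43\right)} + 48570 \cdot \frac{1}{3819} = \frac{43868}{\sqrt{-44 - \frac{603}{14}} - \left(- \frac{1}{14} - 43\right)} + \frac{16190}{1273} = \frac{43868}{\sqrt{-44 - \frac{603}{14}} - - \frac{603}{14}} + \frac{16190}{1273} = \frac{43868}{\sqrt{- \frac{1219}{14}} + \frac{603}{14}} + \frac{16190}{1273} = \frac{43868}{\frac{i \sqrt{17066}}{14} + \frac{603}{14}} + \frac{16190}{1273} = \frac{43868}{\frac{603}{14} + \frac{i \sqrt{17066}}{14}} + \frac{16190}{1273} = \frac{16190}{1273} + \frac{43868}{\frac{603}{14} + \frac{i \sqrt{17066}}{14}}$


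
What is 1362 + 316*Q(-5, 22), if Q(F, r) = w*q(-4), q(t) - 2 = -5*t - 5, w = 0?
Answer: 1362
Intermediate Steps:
q(t) = -3 - 5*t (q(t) = 2 + (-5*t - 5) = 2 + (-5 - 5*t) = -3 - 5*t)
Q(F, r) = 0 (Q(F, r) = 0*(-3 - 5*(-4)) = 0*(-3 + 20) = 0*17 = 0)
1362 + 316*Q(-5, 22) = 1362 + 316*0 = 1362 + 0 = 1362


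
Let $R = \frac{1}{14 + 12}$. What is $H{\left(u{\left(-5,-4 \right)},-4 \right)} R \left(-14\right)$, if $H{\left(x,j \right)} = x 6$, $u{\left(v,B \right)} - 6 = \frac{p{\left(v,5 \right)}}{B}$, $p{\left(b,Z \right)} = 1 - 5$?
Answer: $- \frac{294}{13} \approx -22.615$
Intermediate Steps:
$p{\left(b,Z \right)} = -4$ ($p{\left(b,Z \right)} = 1 - 5 = -4$)
$R = \frac{1}{26} \approx 0.038462$
$u{\left(v,B \right)} = 6 - \frac{4}{B}$
$H{\left(x,j \right)} = 6 x$
$H{\left(u{\left(-5,-4 \right)},-4 \right)} R \left(-14\right) = 6 \left(6 - \frac{4}{-4}\right) \frac{1}{26} \left(-14\right) = 6 \left(6 - -1\right) \frac{1}{26} \left(-14\right) = 6 \left(6 + 1\right) \frac{1}{26} \left(-14\right) = 6 \cdot 7 \cdot \frac{1}{26} \left(-14\right) = 42 \cdot \frac{1}{26} \left(-14\right) = \frac{21}{13} \left(-14\right) = - \frac{294}{13}$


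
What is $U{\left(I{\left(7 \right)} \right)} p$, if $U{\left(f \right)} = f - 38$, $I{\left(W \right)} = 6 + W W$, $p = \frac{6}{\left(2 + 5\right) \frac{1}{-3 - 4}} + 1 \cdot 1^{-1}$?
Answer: $-85$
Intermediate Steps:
$p = -5$ ($p = \frac{6}{7 \frac{1}{-7}} + 1 \cdot 1 = \frac{6}{7 \left(- \frac{1}{7}\right)} + 1 = \frac{6}{-1} + 1 = 6 \left(-1\right) + 1 = -6 + 1 = -5$)
$I{\left(W \right)} = 6 + W^{2}$
$U{\left(f \right)} = -38 + f$ ($U{\left(f \right)} = f - 38 = -38 + f$)
$U{\left(I{\left(7 \right)} \right)} p = \left(-38 + \left(6 + 7^{2}\right)\right) \left(-5\right) = \left(-38 + \left(6 + 49\right)\right) \left(-5\right) = \left(-38 + 55\right) \left(-5\right) = 17 \left(-5\right) = -85$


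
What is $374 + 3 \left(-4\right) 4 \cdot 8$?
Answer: $-10$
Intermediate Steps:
$374 + 3 \left(-4\right) 4 \cdot 8 = 374 + 3 \left(\left(-16\right) 8\right) = 374 + 3 \left(-128\right) = 374 - 384 = -10$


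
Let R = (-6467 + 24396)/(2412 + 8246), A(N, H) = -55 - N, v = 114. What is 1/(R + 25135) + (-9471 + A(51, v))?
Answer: -2565743020285/267906759 ≈ -9577.0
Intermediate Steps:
R = 17929/10658 ≈ 1.6822
1/(R + 25135) + (-9471 + A(51, v)) = 1/(17929/10658 + 25135) + (-9471 + (-55 - 1*51)) = 1/(267906759/10658) + (-9471 + (-55 - 51)) = 10658/267906759 + (-9471 - 106) = 10658/267906759 - 9577 = -2565743020285/267906759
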